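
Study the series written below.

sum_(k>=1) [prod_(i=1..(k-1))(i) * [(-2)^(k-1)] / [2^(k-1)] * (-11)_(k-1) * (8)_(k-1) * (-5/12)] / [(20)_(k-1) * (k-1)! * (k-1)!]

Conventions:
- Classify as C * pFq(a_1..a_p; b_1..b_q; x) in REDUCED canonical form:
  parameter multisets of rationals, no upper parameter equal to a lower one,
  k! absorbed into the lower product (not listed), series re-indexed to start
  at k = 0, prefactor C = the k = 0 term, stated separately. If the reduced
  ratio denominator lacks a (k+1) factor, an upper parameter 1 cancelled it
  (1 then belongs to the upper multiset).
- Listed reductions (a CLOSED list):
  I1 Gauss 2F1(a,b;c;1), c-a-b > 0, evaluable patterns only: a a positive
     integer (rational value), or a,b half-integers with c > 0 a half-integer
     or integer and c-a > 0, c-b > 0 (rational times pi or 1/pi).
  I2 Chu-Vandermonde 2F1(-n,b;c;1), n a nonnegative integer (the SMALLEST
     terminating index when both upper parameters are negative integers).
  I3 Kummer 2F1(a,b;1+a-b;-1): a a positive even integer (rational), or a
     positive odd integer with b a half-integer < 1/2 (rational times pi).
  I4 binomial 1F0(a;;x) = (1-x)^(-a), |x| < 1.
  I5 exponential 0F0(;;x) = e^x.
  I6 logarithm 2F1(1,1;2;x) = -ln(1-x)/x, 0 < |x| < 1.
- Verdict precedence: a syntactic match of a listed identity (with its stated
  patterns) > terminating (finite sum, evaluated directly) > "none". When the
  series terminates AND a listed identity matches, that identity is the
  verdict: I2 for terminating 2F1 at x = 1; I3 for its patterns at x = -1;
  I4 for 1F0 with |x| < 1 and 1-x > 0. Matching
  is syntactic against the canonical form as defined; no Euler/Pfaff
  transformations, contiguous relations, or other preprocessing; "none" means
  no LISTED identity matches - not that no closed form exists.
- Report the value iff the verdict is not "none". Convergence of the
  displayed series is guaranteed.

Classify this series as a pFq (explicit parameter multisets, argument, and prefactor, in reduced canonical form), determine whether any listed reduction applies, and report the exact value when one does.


x = -1 here; the reduced form reads 2F1, upper {-11, 8}, lower {20}, C = -5/12. Verdict (x = -1): Kummer (I3) applies (x = -1; c = 20 equals 1+a-b for upper {-11, 8}: listed pattern). Its exact value is -323/14.

Structural cue: t_0 = -5/12 here, and the running product (C = -5/12, x = -1) telescopes to a rising factorial.
Step ratio: r(k) = (-1) * (k-11) (k+8) / [(k+20) (k+1)] ; factor over Q: parameters, x = (-1), and C = -5/12.


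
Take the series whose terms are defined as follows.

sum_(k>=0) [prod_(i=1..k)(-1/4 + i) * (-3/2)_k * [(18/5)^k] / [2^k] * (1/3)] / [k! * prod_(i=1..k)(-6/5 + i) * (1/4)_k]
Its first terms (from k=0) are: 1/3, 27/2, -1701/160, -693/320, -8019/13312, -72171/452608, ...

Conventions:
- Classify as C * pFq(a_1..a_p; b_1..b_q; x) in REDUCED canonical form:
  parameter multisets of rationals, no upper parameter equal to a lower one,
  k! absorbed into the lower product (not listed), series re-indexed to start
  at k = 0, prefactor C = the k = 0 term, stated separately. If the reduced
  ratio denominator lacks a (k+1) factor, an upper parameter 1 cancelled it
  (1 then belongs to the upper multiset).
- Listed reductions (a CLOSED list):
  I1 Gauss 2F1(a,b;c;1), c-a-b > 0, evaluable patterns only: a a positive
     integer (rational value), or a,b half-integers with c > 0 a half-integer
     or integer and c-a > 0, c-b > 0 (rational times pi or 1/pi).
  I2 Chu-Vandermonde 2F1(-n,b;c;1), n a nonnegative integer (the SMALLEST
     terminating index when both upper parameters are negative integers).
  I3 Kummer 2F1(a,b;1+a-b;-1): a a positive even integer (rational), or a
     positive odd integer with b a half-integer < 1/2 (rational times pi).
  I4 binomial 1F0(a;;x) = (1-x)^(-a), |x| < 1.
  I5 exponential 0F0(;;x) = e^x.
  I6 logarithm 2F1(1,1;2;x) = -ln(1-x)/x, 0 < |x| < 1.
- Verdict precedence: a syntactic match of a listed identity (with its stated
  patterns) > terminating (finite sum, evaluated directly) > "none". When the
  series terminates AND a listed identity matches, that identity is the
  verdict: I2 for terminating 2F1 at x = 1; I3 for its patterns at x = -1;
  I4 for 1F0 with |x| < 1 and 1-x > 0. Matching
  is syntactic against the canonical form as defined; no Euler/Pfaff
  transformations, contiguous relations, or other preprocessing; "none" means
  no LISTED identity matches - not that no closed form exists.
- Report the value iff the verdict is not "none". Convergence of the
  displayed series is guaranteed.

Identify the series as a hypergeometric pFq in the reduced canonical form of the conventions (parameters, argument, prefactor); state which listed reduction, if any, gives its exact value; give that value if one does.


Key step: with t_0 = 1/3, the lower running product (C = 1/3) is a rising factorial.
Adjacent-term ratio: r(k) = (9/5) * (k-3/2) (k+3/4) / [(k-1/5) (k+1/4) (k+1)] - rational in k. x = (9/5); t_0 = 1/3; negate the roots.

With C = 1/3: the canonical form is 2F2(-3/2, 3/4; -1/5, 1/4; 9/5). Verdict: none. No listed pattern accepts 2F2(-3/2, 3/4; -1/5, 1/4; 9/5).


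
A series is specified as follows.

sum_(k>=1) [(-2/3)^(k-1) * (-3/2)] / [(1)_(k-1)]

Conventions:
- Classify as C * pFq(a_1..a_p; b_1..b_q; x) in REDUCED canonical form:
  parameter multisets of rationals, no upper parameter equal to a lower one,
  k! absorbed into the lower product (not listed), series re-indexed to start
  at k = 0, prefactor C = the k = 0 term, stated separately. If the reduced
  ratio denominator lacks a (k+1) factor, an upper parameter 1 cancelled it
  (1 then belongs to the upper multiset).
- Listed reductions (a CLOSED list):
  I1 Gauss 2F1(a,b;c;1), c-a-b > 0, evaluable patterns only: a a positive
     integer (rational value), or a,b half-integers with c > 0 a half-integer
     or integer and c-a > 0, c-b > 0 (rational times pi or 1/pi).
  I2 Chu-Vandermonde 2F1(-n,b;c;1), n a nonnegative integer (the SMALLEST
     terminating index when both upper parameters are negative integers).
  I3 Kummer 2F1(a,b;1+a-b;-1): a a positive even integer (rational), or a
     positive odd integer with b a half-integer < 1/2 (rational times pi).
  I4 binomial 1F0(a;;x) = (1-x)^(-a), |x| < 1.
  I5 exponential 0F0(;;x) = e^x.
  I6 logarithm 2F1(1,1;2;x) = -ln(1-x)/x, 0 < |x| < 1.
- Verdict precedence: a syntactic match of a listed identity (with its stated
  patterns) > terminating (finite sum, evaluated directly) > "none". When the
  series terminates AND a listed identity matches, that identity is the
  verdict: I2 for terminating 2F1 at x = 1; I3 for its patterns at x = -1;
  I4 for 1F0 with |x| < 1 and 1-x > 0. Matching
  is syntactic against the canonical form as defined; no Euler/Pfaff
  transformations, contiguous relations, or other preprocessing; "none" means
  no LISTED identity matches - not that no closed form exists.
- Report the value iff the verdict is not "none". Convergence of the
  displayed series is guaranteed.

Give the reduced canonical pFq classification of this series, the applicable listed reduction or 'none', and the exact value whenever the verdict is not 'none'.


x = -2/3 here; the reduced form reads 0F0, upper {-}, lower {-}, C = -3/2. Verdict (x = -2/3): exponential (I5) applies (the 0F0 exponential series at x = -2/3). Exact value: (-3/2) * e^(-2/3).

First insight: x = (-2/3) and (1)_k (prefactor -3/2) is k! itself.
Consecutive-term ratio: r(k) = (-2/3) * 1 / [(k+1)] ; factor over Q: parameters, x = (-2/3), and C = -3/2.


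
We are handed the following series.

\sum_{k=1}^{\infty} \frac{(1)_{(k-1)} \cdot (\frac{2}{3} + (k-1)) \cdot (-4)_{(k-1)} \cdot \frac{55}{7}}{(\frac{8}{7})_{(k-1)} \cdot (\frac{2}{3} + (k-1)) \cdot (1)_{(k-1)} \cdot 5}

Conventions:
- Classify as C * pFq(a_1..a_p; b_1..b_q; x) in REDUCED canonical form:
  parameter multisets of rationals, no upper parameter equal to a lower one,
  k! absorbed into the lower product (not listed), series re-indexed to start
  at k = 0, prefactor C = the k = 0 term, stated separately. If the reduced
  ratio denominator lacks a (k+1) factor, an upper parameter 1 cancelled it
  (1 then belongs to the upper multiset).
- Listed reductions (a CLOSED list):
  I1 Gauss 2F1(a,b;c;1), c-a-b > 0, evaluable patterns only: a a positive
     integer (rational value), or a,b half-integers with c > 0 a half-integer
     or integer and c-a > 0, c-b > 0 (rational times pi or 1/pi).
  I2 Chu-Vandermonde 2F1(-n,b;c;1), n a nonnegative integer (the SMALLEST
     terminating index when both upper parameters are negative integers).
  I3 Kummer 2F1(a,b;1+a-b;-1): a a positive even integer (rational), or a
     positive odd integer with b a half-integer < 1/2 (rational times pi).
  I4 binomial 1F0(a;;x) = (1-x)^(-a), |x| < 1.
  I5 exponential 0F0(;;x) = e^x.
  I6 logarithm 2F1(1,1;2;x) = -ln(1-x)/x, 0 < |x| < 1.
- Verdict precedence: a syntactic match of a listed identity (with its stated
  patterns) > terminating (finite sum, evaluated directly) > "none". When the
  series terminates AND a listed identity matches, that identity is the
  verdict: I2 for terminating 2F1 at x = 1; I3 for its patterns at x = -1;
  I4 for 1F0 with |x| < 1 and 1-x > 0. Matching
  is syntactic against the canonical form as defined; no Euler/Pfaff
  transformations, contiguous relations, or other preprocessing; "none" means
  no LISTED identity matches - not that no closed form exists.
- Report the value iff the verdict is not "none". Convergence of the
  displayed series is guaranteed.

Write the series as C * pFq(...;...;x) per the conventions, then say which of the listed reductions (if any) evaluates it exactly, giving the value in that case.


At argument 1: a 2F1 with upper {-4, 1}, lower {\frac{8}{7}}, scaled by C = \frac{11}{7}. Verdict: the Chu-Vandermonde identity I2 fires (terminating 2F1 at x = 1 with n = 4, b = 1, c = \frac{8}{7}). Value: \frac{11}{203}.

First insight: with t_0 = \frac{11}{7}, the constant factors (C = 11/7, x = 1) combine into one prefactor.
Adjacent-term ratio: r(k) = 1 * (k-4) (k+1) / [(k+\frac{8}{7}) (k+1)] - rational; roots negated = parameters, x = 1, C = \frac{11}{7}.


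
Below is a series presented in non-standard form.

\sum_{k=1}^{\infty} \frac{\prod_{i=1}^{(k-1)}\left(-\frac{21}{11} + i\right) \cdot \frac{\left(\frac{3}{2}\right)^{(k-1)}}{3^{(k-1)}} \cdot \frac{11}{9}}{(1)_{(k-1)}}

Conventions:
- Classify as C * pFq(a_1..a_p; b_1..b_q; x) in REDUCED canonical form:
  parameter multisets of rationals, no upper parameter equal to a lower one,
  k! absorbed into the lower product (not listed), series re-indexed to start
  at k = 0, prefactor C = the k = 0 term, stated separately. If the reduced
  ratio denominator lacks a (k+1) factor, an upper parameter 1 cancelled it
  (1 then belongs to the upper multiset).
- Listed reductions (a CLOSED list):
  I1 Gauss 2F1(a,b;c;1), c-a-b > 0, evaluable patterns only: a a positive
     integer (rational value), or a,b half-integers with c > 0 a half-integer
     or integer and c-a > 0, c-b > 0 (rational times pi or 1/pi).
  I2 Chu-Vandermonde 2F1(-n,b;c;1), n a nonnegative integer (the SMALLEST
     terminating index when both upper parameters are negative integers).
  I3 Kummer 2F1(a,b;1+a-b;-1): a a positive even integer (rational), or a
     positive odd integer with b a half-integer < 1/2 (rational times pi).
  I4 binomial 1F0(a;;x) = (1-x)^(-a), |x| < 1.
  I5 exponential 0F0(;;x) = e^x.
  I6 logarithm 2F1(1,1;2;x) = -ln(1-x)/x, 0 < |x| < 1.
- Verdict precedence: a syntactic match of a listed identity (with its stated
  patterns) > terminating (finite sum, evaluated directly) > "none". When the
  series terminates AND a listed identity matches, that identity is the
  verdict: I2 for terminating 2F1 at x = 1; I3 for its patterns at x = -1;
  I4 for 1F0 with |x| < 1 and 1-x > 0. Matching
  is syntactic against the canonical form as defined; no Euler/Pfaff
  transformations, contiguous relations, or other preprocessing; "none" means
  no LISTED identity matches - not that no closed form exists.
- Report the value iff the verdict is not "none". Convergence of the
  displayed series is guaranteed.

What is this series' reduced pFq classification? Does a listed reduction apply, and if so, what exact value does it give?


Prefactor \frac{11}{9}, argument \frac{1}{2}: 1F0 with upper {-\frac{10}{11}} over lower {-}. Verdict: the I4 binomial reduction matches (the 1F0 binomial series: exponent 10/11, x = \frac{1}{2}). Value: \frac{11}{9} \cdot \left(\frac{1}{2}\right)^{\frac{10}{11}}.

Key observation: with t_0 = \frac{11}{9}, (1)_k (C = 11/9, x = 1/2) is k! itself.
Adjacent-term ratio: r(k) = \frac{1}{2} * (k-\frac{10}{11}) / [(k+1)] ; factor over Q: parameters, x = \frac{1}{2}, and C = \frac{11}{9}.


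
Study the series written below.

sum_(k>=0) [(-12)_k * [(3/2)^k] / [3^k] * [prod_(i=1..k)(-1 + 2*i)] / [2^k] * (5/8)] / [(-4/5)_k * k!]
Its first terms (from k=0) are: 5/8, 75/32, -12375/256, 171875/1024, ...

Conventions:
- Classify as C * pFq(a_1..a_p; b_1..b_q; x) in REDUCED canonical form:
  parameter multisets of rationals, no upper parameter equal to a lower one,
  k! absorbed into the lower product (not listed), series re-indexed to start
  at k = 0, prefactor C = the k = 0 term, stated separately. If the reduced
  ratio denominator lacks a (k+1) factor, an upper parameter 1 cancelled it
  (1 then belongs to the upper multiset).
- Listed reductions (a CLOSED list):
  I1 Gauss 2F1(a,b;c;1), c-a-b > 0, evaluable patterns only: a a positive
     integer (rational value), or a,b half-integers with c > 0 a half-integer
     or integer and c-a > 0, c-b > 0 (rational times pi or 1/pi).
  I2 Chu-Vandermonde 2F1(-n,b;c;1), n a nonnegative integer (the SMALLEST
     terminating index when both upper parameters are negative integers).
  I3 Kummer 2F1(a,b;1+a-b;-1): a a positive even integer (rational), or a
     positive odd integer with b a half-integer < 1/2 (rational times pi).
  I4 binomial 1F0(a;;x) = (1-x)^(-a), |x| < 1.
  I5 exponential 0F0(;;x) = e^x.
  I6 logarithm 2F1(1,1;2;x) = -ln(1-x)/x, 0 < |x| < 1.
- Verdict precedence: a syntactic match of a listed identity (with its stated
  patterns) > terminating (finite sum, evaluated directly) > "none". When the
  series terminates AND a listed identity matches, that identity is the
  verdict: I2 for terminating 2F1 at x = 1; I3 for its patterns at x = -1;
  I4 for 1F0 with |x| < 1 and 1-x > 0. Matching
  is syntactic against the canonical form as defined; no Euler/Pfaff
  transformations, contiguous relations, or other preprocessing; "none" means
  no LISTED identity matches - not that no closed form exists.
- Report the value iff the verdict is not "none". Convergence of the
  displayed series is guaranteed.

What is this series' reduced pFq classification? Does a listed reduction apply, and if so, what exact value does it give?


Canonical form: C = 5/8 times 2F1 with upper {-12, 1/2}, lower {-4/5}, x = 1/2. Verdict: terminating. (-12)_k vanishes past k = 12, leaving a 13-term sum, computed directly. Value: -4403934369856455/8035505853693952.

The tell: x = (1/2) and the odd product 1*3*...*(2k-1) (prefactor 5/8) is 2^k (1/2)_k.
Term ratio: r(k) = (1/2) * (k-12) (k+1/2) / [(k-4/5) (k+1)] - rational; roots negated = parameters, x = (1/2), C = 5/8.


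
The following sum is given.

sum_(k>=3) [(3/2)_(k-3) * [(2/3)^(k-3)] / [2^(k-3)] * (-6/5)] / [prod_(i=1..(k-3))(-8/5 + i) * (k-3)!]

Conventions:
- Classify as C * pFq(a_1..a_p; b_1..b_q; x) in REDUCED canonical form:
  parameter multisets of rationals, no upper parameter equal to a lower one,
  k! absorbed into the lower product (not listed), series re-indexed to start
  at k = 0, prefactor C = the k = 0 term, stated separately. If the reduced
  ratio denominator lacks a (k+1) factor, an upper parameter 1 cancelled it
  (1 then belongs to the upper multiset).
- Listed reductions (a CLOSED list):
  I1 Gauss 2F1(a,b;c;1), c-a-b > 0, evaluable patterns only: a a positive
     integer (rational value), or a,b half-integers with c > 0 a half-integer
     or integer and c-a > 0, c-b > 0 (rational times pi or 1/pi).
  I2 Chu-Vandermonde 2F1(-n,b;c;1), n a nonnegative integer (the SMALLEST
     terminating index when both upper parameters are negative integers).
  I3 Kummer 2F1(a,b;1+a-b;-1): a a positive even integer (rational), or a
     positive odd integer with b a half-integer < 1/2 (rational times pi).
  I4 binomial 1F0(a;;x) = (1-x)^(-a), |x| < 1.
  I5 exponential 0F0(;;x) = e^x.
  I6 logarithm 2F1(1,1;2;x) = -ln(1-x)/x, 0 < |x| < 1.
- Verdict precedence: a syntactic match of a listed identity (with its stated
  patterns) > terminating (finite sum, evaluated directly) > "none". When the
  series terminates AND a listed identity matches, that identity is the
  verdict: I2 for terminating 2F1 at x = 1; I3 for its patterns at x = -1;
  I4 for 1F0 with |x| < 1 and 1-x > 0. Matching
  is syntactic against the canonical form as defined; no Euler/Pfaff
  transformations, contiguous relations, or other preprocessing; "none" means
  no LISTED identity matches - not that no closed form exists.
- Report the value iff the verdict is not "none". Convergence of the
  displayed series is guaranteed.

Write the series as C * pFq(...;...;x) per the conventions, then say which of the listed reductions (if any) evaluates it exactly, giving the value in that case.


Prefactor -6/5, argument 1/3: 1F1 with upper {3/2} over lower {-3/5}. Verdict: none. Every listed pattern misses the 1F1 form at 1/3, upper {3/2}.

Key observation: x = (1/3) and the two k-th powers (prefactor -6/5) combine into one argument.
Ratio: r(k) = (1/3) * (k+3/2) / [(k-3/5) (k+1)] - rational in k, leading ratio (1/3); with t_0 = -6/5, classification follows.


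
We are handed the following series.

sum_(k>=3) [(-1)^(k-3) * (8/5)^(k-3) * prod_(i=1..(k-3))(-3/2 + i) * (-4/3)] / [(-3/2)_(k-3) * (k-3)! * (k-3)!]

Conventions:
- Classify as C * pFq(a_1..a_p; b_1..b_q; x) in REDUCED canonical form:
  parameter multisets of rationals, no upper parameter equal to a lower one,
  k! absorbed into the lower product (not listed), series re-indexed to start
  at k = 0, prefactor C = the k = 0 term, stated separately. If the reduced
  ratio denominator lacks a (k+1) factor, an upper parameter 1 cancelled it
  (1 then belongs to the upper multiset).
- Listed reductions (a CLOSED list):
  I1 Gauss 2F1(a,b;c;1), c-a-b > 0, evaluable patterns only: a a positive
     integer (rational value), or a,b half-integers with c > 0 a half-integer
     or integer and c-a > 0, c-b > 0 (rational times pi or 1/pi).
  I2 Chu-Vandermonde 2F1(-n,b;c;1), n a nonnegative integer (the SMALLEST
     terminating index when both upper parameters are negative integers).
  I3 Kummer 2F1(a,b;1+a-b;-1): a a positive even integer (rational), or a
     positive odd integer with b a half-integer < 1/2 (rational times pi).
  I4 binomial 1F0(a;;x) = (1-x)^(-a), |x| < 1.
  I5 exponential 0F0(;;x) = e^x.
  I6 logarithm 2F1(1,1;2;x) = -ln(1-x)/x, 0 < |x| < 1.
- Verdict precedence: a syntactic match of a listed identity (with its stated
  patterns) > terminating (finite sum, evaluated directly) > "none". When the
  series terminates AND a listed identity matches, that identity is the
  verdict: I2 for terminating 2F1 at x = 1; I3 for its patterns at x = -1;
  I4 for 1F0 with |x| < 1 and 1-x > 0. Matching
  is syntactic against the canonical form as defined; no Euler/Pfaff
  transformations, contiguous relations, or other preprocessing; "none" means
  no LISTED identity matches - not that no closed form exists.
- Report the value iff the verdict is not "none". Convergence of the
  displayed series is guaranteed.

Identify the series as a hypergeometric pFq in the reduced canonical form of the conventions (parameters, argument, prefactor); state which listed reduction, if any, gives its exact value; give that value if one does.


Structural cue: t_0 being -4/3, the (-1)^k factor (C = -4/3) folds into the argument's sign.
Consecutive-term ratio: r(k) = (-8/5) * (k-1/2) / [(k-3/2) (k+1) (k+1)] - rational; roots negated = parameters, x = (-8/5), C = -4/3.

This is -4/3 * 1F2(-1/2; -3/2, 1; -8/5) in reduced canonical form. Verdict: none - at argument -8/5 the multisets {-1/2} ; {-3/2, 1} match no listed identity.


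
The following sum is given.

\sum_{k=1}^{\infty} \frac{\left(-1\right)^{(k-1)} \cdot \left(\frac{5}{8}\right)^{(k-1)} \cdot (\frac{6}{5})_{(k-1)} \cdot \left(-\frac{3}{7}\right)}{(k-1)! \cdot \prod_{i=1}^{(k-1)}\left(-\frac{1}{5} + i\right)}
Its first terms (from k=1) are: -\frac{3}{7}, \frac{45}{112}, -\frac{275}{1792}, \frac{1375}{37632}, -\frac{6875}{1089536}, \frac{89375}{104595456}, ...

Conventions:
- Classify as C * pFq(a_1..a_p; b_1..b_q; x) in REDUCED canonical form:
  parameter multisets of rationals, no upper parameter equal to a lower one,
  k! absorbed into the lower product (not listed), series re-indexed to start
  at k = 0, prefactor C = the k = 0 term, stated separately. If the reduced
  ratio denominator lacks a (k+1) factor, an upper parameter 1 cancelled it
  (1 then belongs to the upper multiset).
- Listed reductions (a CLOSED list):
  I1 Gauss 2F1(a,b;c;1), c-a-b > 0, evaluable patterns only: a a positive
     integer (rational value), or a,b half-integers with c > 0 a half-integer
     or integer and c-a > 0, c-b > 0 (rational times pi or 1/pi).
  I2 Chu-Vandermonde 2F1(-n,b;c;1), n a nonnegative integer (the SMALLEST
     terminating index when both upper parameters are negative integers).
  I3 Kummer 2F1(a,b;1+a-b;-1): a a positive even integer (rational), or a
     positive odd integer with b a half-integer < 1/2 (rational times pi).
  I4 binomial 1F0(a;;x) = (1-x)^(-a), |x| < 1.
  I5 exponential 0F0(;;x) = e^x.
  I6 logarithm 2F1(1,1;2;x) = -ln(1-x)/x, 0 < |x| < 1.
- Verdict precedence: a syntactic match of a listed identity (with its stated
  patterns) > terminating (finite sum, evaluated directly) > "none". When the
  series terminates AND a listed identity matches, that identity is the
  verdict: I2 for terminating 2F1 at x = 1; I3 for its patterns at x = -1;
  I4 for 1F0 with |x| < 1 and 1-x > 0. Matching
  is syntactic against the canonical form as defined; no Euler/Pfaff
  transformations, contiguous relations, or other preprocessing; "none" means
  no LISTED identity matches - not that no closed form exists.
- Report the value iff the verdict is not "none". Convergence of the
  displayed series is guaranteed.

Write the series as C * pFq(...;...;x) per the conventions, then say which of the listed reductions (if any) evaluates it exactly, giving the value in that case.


The series (x = -\frac{5}{8}) is 1F1: upper {\frac{6}{5}}, lower {\frac{4}{5}}, prefactor -\frac{3}{7}. Verdict: none here - no I1-I6 shape fits x = -\frac{5}{8} with lower {\frac{4}{5}}.

Structural cue: t_0 = -\frac{3}{7} here, and the lower running product (prefactor -3/7) is a rising factorial.
Adjacent-term ratio: r(k) = -\frac{5}{8} * (k+\frac{6}{5}) / [(k+\frac{4}{5}) (k+1)] - rational; roots negated = parameters, x = -\frac{5}{8}, C = -\frac{3}{7}.


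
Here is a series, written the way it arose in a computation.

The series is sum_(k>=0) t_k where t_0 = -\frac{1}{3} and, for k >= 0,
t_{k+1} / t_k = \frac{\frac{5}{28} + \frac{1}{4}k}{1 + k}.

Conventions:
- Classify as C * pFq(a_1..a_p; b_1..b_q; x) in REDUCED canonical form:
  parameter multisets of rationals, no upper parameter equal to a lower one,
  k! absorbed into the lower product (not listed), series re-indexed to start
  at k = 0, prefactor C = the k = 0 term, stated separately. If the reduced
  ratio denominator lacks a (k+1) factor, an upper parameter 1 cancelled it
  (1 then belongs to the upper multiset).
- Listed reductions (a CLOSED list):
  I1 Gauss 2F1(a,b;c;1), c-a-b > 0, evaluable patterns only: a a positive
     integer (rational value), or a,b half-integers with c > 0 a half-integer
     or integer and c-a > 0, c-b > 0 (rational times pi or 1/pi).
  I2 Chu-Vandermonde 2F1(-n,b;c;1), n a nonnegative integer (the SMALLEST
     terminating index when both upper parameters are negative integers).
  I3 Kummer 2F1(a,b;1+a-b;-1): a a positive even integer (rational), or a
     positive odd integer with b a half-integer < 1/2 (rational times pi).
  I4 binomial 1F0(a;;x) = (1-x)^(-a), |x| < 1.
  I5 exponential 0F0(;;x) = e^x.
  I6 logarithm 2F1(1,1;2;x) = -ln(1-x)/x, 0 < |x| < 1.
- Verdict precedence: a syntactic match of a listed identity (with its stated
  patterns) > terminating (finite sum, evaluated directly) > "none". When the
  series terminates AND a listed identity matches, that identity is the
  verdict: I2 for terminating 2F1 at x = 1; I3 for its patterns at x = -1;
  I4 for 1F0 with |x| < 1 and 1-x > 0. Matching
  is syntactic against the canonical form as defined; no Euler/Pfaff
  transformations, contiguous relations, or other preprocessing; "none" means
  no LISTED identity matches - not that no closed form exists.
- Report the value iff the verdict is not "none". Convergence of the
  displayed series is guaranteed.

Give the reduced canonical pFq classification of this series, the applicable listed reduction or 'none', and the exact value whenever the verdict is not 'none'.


Reduced: x = \frac{1}{4}, 1F0, upper = {\frac{5}{7}}, lower = {-}, C = -\frac{1}{3}. Verdict (x = \frac{1}{4}): the I4 binomial reduction applies (the 1F0 binomial series: exponent -5/7, x = \frac{1}{4}). Its exact value is \left(-\frac{1}{3}\right) \cdot \left(\frac{3}{4}\right)^{-\frac{5}{7}}.

Structural cue: from the first term -\frac{1}{3}: factor the ratio over Q (prefactor -1/3): negated roots = parameters.
Ratio: r(k) = \frac{1}{4} * (k+\frac{5}{7}) / [(k+1)] - rational; roots negated = parameters, x = \frac{1}{4}, C = -\frac{1}{3}.


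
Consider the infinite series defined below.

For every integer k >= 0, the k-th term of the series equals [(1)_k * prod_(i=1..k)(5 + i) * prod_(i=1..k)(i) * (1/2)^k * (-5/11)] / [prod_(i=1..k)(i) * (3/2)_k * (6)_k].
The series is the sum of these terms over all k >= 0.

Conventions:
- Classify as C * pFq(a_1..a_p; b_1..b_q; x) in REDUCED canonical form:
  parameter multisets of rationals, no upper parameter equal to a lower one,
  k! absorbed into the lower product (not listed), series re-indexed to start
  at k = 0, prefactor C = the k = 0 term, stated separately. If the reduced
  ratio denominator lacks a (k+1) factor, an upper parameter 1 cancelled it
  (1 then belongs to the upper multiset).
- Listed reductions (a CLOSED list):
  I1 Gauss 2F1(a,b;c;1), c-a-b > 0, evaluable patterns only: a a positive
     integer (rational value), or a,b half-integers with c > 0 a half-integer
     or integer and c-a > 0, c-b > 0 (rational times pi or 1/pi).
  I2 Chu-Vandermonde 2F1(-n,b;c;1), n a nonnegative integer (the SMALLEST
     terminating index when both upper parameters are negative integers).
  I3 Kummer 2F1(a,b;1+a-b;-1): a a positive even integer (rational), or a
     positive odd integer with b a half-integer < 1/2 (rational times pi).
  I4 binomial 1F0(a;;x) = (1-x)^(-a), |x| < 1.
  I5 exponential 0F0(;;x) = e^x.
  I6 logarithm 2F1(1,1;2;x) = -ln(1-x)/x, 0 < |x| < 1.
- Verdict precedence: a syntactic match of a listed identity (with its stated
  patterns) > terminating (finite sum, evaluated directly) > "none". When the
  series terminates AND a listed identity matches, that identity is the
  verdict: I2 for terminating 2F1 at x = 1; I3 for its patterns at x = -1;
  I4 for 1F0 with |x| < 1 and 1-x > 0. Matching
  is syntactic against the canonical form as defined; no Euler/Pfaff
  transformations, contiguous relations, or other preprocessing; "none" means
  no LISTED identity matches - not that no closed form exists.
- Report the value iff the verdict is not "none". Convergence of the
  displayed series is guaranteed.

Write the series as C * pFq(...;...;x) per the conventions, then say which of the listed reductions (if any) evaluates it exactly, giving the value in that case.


Key step: t_0 = -5/11 here, and the product of the first k integers (C = -5/11) is k!.
Step ratio: r(k) = (1/2) * (k+1) (k+1) / [(k+3/2) (k+1)] - rational; roots negated = parameters, x = (1/2), C = -5/11.

Canonical form: C = -5/11 times 2F1 with upper {1, 1}, lower {3/2}, x = 1/2. Verdict: none here - no I1-I6 shape fits x = 1/2 with lower {3/2}.


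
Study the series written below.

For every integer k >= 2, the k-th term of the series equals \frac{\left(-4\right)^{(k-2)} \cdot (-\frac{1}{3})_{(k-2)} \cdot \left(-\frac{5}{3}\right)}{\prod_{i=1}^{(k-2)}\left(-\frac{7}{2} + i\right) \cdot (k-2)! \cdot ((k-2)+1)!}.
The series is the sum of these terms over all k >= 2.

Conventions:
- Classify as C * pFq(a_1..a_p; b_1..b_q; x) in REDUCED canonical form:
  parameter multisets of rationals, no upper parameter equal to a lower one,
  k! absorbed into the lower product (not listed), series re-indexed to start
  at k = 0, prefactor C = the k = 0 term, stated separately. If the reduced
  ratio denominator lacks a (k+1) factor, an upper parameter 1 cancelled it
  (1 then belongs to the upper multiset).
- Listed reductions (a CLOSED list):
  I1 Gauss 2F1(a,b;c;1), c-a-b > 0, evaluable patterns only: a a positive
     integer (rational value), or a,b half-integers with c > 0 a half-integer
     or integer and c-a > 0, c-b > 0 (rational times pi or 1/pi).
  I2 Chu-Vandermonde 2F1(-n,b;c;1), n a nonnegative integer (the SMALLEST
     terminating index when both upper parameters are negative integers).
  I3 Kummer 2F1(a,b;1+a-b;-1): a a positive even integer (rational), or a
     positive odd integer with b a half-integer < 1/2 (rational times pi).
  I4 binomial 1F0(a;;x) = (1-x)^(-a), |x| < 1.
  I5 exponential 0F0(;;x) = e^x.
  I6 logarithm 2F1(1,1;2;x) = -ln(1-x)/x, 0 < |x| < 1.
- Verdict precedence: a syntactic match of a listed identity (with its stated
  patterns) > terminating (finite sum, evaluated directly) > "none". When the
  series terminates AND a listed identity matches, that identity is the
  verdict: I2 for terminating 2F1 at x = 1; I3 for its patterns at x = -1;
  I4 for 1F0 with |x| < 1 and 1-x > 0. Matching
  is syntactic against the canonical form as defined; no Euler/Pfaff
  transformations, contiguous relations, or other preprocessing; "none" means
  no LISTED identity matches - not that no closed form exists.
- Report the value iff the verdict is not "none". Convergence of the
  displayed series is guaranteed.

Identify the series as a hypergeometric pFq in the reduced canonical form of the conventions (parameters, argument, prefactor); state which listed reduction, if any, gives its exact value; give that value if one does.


At argument -4: a 1F2 with upper {-\frac{1}{3}}, lower {-\frac{5}{2}, 2}, scaled by C = -\frac{5}{3}. Verdict: none - at argument -4 the multisets {-\frac{1}{3}} ; {-\frac{5}{2}, 2} match no listed identity.

The tell: with t_0 = -\frac{5}{3}, the denominator's factorial ratio (C = -5/3) is a lower Pochhammer.
Consecutive-term ratio: r(k) = -4 * (k-\frac{1}{3}) / [(k-\frac{5}{2}) (k+2) (k+1)] - rational in k, leading ratio -4; with t_0 = -\frac{5}{3}, classification follows.


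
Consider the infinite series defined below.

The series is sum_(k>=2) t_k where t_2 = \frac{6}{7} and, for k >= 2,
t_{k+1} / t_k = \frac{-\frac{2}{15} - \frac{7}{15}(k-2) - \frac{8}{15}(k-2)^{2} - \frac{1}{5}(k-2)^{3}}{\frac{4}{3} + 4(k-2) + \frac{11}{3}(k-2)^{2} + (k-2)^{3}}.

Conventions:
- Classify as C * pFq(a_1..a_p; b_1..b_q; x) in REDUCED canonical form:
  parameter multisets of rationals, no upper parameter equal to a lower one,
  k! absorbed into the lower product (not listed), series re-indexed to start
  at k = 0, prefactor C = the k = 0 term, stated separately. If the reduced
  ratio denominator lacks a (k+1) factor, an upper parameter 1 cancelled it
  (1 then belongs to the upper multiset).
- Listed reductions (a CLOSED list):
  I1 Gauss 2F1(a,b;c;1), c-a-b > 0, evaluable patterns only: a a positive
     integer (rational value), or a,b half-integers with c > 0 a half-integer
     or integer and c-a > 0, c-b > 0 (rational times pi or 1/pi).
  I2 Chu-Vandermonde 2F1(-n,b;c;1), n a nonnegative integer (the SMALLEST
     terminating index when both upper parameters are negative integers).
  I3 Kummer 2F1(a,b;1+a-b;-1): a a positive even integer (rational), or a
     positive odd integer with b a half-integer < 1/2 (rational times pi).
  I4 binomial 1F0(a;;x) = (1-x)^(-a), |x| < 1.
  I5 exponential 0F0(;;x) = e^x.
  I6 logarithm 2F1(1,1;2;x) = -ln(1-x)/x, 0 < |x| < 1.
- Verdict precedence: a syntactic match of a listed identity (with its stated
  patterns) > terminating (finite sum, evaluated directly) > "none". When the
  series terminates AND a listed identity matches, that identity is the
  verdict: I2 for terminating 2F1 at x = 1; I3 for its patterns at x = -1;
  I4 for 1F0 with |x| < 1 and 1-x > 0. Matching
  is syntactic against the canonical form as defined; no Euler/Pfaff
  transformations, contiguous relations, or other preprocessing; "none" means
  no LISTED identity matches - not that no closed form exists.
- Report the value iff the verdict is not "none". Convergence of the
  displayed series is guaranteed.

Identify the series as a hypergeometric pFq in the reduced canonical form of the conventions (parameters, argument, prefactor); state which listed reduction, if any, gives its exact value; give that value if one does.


Canonical form: C = \frac{6}{7} times 2F1 with upper {1, 1}, lower {2}, x = -\frac{1}{5}. Verdict (x = -\frac{1}{5}): the I6 logarithm reduction applies (the logarithm: parameters (1,1;2), x = -\frac{1}{5}). Hence: \frac{30}{7} \cdot \ln\left(\frac{6}{5}\right).

First insight: t_0 = \frac{6}{7} here, and the ratio is unreduced: k + 2/3 divides both sides (C = 6/7).
Step ratio: r(k) = -\frac{1}{5} * (k+1) (k+1) / [(k+2) (k+1)] - rational in k. x = -\frac{1}{5}; t_0 = \frac{6}{7}; negate the roots.


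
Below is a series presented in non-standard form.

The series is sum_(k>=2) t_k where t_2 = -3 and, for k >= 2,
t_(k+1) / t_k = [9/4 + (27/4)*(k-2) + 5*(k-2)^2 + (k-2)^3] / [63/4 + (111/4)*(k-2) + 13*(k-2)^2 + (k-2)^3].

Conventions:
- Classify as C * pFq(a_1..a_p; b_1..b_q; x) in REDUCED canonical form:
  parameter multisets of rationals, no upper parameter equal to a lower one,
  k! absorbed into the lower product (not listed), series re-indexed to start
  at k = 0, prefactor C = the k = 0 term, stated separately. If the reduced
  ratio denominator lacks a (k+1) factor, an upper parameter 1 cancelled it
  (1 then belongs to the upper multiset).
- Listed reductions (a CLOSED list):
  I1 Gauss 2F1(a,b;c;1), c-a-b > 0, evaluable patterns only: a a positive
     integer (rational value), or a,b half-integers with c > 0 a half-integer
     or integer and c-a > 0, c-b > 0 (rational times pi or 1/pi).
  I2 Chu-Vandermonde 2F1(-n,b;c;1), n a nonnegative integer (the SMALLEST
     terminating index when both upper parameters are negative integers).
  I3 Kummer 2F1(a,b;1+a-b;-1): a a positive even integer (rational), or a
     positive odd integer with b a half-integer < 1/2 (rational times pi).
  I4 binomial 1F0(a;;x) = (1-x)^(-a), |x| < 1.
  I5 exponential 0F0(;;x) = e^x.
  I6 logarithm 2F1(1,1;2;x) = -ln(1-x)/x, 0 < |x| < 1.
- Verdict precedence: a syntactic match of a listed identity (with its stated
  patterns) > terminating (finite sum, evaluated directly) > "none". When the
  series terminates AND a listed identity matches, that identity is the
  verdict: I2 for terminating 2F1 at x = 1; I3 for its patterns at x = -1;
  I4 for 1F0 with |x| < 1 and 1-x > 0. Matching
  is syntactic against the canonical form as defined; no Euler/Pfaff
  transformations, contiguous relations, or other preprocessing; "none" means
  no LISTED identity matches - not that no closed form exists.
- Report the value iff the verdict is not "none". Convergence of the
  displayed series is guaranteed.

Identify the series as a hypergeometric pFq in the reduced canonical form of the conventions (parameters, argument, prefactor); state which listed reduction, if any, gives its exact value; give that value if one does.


Key observation: t_0 = -3 here, and roots of the ratio polynomials (C = -3) are the negated parameters.
Step ratio: r(k) = 1 * (k+1/2) (k+3) / [(k+21/2) (k+1)] - poly over poly, x = 1 from leading terms; C = -3 at k = 0.

Reduced: x = 1, 2F1, upper = {1/2, 3}, lower = {21/2}, C = -3. Verdict: Gauss (I1, integer-parameter pattern) applies (x = 1: the Gamma ratio telescopes since c-a-b = 7 > 0 and a = 3 in Z>0). Value: -1615/448.


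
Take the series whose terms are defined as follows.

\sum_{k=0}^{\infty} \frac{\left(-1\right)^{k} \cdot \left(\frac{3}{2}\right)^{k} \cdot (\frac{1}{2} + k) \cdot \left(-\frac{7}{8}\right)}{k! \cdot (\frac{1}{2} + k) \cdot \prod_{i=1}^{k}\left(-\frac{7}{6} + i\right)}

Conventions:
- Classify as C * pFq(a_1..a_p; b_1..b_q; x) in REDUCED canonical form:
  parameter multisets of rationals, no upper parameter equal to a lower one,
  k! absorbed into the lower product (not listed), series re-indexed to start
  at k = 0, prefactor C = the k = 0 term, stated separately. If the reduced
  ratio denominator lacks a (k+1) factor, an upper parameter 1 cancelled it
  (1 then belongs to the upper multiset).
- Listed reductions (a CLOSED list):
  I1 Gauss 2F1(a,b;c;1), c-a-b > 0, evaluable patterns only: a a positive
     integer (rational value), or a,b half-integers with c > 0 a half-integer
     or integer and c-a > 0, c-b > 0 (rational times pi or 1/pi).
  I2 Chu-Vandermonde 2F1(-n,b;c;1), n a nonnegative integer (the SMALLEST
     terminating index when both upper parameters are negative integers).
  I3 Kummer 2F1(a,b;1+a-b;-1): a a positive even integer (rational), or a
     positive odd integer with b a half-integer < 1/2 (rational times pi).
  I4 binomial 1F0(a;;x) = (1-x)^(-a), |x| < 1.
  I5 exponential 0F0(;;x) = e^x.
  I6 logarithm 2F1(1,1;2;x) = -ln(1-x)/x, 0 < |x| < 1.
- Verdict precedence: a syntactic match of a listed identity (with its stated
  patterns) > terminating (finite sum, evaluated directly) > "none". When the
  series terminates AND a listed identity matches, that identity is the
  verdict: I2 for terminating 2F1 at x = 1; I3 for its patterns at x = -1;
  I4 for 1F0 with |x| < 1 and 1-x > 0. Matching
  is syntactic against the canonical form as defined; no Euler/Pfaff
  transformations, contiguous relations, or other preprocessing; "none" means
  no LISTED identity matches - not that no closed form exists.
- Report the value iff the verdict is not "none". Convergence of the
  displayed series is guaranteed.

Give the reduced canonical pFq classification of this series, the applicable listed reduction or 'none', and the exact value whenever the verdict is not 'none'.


Structural cue: with t_0 = -\frac{7}{8}, the factor k + 1/2 cancels (top and bottom), leaving C = -7/8, x = -3/2.
Term ratio: r(k) = -\frac{3}{2} * 1 / [(k-\frac{1}{6}) (k+1)] - poly over poly, x = -\frac{3}{2} from leading terms; C = -\frac{7}{8} at k = 0.

With C = -\frac{7}{8}: the canonical form is 0F1(-; -\frac{1}{6}; -\frac{3}{2}). Verdict: none - this 0F1 at x = -\frac{3}{2} matches no listed pattern, and upper {-} holds no stopper.


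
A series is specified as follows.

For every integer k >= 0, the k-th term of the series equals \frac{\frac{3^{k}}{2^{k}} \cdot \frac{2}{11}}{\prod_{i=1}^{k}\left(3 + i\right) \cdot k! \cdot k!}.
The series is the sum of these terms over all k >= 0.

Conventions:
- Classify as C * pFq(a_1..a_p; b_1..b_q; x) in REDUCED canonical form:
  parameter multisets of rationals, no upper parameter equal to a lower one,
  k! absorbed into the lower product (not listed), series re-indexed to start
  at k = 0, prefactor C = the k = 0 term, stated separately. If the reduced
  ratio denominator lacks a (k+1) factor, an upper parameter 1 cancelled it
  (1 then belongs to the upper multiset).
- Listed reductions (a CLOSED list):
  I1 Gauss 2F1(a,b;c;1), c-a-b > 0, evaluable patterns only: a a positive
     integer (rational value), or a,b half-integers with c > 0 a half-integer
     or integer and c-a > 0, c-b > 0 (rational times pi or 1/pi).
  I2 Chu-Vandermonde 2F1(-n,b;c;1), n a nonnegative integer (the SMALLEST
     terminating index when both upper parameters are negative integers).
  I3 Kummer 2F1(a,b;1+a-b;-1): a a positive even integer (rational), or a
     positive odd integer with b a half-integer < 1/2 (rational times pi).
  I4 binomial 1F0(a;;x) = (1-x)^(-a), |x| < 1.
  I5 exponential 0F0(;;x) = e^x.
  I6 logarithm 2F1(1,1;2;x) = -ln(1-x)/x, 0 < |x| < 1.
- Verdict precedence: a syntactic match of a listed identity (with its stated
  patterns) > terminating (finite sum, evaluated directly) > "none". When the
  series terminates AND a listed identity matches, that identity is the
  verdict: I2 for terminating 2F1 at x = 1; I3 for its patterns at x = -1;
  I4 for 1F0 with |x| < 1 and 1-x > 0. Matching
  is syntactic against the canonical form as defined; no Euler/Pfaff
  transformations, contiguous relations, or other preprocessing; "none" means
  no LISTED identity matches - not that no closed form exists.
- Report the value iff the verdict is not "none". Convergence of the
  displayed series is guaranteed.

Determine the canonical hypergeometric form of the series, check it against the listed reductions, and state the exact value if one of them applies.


Classification (C = \frac{2}{11}): 0F2 with upper {-}, lower {1, 4}, argument x = \frac{3}{2}. Verdict: none (x = \frac{3}{2}): each listed identity misses the multisets {-} ; {1, 4}.

Key observation: x = \frac{3}{2} and the two geometric factors (C = 2/11) combine into one argument.
Term ratio: r(k) = \frac{3}{2} * 1 / [(k+1) (k+4) (k+1)] - poly over poly, x = \frac{3}{2} from leading terms; C = \frac{2}{11} at k = 0.
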